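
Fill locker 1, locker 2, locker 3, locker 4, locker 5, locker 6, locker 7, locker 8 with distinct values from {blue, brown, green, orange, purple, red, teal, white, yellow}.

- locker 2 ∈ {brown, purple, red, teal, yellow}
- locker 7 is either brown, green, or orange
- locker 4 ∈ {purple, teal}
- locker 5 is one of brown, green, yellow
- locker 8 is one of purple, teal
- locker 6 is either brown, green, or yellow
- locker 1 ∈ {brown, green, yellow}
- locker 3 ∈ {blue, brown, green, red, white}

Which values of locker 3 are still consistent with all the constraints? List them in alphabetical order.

The 2 variables locker 4 and locker 8 are confined to {purple, teal}, which locks those values in; drop them from locker 2.
locker 1, locker 5, locker 6 between them cover only {brown, green, yellow} — a naked triple. Remove those values from locker 2, locker 3, locker 7.
That leaves locker 2 = red. So locker 3 can't be red.
locker 7 must be orange (only option left).
No further eliminations apply; locker 3 can still be any of blue, white.

blue, white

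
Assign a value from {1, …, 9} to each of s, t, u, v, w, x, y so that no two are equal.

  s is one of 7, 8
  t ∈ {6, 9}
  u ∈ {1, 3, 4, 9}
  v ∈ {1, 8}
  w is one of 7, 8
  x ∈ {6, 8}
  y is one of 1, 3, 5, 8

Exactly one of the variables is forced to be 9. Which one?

The 2 variables s and w are confined to {7, 8}, which locks those values in; drop them from v, x, y.
That leaves v = 1. Strike 1 from u, y.
x has just one choice, so x = 6. So t can't be 6.
So 9 goes to t.

t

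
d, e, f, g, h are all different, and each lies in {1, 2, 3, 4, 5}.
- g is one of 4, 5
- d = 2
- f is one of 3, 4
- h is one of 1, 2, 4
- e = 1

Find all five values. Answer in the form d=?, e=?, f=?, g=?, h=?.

d's domain is down to {2}, so d = 2. Remove 2 from h.
That leaves e = 1. Remove 1 from h.
h's domain is down to {4}, so h = 4. Strike 4 from f, g.
f must be 3 (only option left).
g must be 5 (only option left).

d=2, e=1, f=3, g=5, h=4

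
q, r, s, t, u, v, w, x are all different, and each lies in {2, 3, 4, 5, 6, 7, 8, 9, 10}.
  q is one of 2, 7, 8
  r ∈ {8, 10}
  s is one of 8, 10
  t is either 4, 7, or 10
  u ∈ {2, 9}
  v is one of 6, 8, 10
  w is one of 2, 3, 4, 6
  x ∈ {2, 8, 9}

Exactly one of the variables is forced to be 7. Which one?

q

The 8 variables together cover exactly {2, 3, 4, 6, 7, 8, 9, 10} — 8 values for 8 variables — and 3 appears only in w's list, so w = 3.
The 7 still-open variables together cover exactly {2, 4, 6, 7, 8, 9, 10} — 7 values for 7 variables — and 4 appears only in t's list, so t = 4.
The 6 still-open variables together cover exactly {2, 6, 7, 8, 9, 10} — 6 values for 6 variables — and 6 appears only in v's list, so v = 6.
Among the 5 still-open variables, 7 fits only q (and all 5 values in {2, 7, 8, 9, 10} must be used), so q = 7.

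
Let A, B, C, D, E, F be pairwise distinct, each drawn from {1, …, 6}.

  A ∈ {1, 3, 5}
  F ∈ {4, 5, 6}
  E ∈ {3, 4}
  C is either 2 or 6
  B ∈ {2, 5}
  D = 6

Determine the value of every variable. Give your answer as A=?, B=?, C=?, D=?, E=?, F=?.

D must be 6 (only option left). Remove 6 from C, F.
C must be 2 (only option left). So B can't be 2.
B has just one choice, so B = 5. Eliminate 5 elsewhere: A, F.
That leaves F = 4. So E can't be 4.
That leaves E = 3. So A can't be 3.
A's domain is down to {1}, so A = 1.

A=1, B=5, C=2, D=6, E=3, F=4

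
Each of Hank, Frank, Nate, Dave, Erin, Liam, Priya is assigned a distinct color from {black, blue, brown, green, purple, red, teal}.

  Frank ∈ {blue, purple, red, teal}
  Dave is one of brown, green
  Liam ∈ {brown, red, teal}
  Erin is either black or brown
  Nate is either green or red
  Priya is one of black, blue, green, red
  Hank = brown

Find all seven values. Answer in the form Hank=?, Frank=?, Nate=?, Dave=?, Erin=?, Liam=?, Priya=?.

Hank must be brown (only option left). Remove brown from Dave, Erin, Liam.
Dave's domain is down to {green}, so Dave = green. Remove green from Nate, Priya.
Erin has just one choice, so Erin = black. Strike black from Priya.
That leaves Nate = red. So Frank, Liam, Priya can't be red.
Liam has just one choice, so Liam = teal. Eliminate teal elsewhere: Frank.
Priya must be blue (only option left). Eliminate blue elsewhere: Frank.
Frank's domain is down to {purple}, so Frank = purple.

Hank=brown, Frank=purple, Nate=red, Dave=green, Erin=black, Liam=teal, Priya=blue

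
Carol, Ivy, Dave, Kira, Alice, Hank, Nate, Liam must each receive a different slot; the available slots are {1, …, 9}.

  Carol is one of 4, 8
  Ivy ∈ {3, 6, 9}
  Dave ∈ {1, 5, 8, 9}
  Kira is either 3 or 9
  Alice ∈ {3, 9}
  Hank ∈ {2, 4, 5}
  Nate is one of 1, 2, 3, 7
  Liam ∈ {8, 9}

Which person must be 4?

Carol

Kira and Alice share exactly the 2 values {3, 9}; by pigeonhole those values go to them, so strike 3, 9 from Ivy, Dave, Nate, Liam.
Ivy must be 6 (only option left).
Liam's domain is down to {8}, so Liam = 8. Strike 8 from Carol, Dave.
So 4 goes to Carol.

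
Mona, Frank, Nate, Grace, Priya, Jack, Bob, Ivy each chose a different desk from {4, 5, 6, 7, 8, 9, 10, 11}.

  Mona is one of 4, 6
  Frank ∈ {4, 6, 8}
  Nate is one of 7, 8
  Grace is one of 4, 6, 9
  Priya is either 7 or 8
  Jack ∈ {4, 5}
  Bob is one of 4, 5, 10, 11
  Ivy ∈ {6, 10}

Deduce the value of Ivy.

The 8 variables draw from only 8 values {4, 5, 6, 7, 8, 9, 10, 11}, so each is used; only Grace can be 9, hence Grace = 9.
The 7 still-open variables together cover exactly {4, 5, 6, 7, 8, 10, 11} — 7 values for 7 variables — and 11 appears only in Bob's list, so Bob = 11.
The 6 still-open variables draw from only 6 values {4, 5, 6, 7, 8, 10}, so each is used; only Jack can be 5, hence Jack = 5.
The 5 still-open variables draw from only 5 values {4, 6, 7, 8, 10}, so each is used; only Ivy can be 10, hence Ivy = 10.

10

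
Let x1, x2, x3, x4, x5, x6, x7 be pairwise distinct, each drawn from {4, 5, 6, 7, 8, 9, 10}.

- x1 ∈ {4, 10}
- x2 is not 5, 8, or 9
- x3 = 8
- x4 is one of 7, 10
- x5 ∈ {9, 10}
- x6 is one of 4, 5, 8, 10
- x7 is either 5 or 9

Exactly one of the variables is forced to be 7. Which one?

x4

x3 has just one choice, so x3 = 8. So x6 can't be 8.
Among the 6 still-open variables, 6 fits only x2 (and all 6 values in {4, 5, 6, 7, 9, 10} must be used), so x2 = 6.
Among the 5 still-open variables, 7 fits only x4 (and all 5 values in {4, 5, 7, 9, 10} must be used), so x4 = 7.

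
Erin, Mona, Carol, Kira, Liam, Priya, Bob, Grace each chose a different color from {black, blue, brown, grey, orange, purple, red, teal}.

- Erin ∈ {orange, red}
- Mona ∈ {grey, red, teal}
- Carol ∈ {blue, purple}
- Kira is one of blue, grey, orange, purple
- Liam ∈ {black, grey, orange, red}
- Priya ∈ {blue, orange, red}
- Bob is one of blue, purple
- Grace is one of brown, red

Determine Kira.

grey

The 8 variables together cover exactly {black, blue, brown, grey, orange, purple, red, teal} — 8 values for 8 variables — and black appears only in Liam's list, so Liam = black.
Among the 7 still-open variables, brown fits only Grace (and all 7 values in {blue, brown, grey, orange, purple, red, teal} must be used), so Grace = brown.
The 6 still-open variables draw from only 6 values {blue, grey, orange, purple, red, teal}, so each is used; only Mona can be teal, hence Mona = teal.
The 5 still-open variables together cover exactly {blue, grey, orange, purple, red} — 5 values for 5 variables — and grey appears only in Kira's list, so Kira = grey.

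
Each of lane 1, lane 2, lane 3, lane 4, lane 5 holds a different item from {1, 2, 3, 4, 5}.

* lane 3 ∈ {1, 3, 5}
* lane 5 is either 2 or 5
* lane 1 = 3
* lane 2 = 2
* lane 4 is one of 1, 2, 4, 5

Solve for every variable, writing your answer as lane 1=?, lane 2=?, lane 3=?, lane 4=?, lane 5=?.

lane 1=3, lane 2=2, lane 3=1, lane 4=4, lane 5=5

lane 1 must be 3 (only option left). Remove 3 from lane 3.
That leaves lane 2 = 2. Strike 2 from lane 4, lane 5.
lane 5 has just one choice, so lane 5 = 5. Eliminate 5 elsewhere: lane 3, lane 4.
lane 3 has just one choice, so lane 3 = 1. Eliminate 1 elsewhere: lane 4.
lane 4 has just one choice, so lane 4 = 4.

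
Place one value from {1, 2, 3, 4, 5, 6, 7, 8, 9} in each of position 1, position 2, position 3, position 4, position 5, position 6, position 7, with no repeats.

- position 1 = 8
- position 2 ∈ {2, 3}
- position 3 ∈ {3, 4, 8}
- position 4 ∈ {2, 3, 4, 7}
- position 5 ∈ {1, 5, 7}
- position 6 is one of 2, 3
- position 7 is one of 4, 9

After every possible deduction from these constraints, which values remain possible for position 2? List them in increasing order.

2, 3

position 1's domain is down to {8}, so position 1 = 8. So position 3 can't be 8.
position 2 and position 6 share exactly the 2 values {2, 3}; by pigeonhole those values go to them, so strike 2, 3 from position 3, position 4.
position 3 must be 4 (only option left). Eliminate 4 elsewhere: position 4, position 7.
position 4's domain is down to {7}, so position 4 = 7. Strike 7 from position 5.
position 7 has just one choice, so position 7 = 9.
No further eliminations apply; position 2 can still be any of 2, 3.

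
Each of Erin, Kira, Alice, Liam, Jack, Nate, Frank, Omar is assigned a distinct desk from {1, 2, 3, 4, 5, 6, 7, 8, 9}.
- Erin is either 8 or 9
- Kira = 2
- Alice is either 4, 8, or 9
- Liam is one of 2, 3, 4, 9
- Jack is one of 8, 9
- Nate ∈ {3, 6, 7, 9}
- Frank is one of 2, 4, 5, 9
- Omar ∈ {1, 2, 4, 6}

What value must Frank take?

5

Kira must be 2 (only option left). Eliminate 2 elsewhere: Liam, Frank, Omar.
The 2 variables Erin and Jack are confined to {8, 9}, which locks those values in; drop them from Alice, Liam, Nate, Frank.
Alice has just one choice, so Alice = 4. Eliminate 4 elsewhere: Liam, Frank, Omar.
So Frank = 5.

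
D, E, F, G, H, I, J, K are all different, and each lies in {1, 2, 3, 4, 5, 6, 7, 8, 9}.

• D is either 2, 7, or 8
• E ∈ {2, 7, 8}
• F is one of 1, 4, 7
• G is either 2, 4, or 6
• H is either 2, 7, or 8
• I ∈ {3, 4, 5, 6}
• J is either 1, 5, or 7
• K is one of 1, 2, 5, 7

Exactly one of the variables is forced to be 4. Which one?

The 8 variables together cover exactly {1, 2, 3, 4, 5, 6, 7, 8} — 8 values for 8 variables — and 3 appears only in I's list, so I = 3.
The 7 still-open variables together cover exactly {1, 2, 4, 5, 6, 7, 8} — 7 values for 7 variables — and 6 appears only in G's list, so G = 6.
Among the 6 still-open variables, 4 fits only F (and all 6 values in {1, 2, 4, 5, 7, 8} must be used), so F = 4.

F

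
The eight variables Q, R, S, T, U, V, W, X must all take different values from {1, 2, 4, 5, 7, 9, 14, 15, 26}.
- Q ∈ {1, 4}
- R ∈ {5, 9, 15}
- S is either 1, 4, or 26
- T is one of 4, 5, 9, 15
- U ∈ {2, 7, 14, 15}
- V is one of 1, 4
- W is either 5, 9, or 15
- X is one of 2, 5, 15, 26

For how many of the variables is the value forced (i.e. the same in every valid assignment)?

2

Q and V between them cover only {1, 4} — a naked pair. Remove those values from S, T.
S must be 26 (only option left). Strike 26 from X.
The 3 variables R, T, W are confined to {5, 9, 15}, which locks those values in; drop them from U, X.
X's domain is down to {2}, so X = 2. Strike 2 from U.
Determined: S=26, X=2. The other variables each still have more than one consistent value. That makes 2.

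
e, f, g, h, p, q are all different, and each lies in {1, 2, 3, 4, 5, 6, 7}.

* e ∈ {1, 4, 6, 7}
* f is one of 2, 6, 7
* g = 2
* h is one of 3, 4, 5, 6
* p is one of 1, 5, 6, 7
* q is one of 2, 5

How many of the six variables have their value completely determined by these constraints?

g's domain is down to {2}, so g = 2. Strike 2 from f, q.
q must be 5 (only option left). Eliminate 5 elsewhere: h, p.
Determined: g=2, q=5. The other variables each still have more than one consistent value. That makes 2.

2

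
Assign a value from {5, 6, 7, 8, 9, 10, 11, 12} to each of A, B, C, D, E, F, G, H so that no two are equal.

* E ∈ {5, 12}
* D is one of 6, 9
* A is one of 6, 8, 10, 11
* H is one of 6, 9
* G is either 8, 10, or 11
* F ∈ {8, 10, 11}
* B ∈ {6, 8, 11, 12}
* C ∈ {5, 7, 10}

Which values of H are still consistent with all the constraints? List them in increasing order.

6, 9

The 8 variables together cover exactly {5, 6, 7, 8, 9, 10, 11, 12} — 8 values for 8 variables — and 7 appears only in C's list, so C = 7.
The 7 still-open variables together cover exactly {5, 6, 8, 9, 10, 11, 12} — 7 values for 7 variables — and 5 appears only in E's list, so E = 5.
Among the 6 still-open variables, 12 fits only B (and all 6 values in {6, 8, 9, 10, 11, 12} must be used), so B = 12.
D and H between them cover only {6, 9} — a naked pair. Remove those values from A.
No further eliminations apply; H can still be any of 6, 9.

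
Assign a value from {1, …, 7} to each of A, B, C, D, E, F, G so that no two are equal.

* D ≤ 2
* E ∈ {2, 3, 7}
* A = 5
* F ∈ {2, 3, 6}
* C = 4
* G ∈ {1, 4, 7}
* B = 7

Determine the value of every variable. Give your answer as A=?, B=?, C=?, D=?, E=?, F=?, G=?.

A=5, B=7, C=4, D=2, E=3, F=6, G=1

A's domain is down to {5}, so A = 5.
B has just one choice, so B = 7. Eliminate 7 elsewhere: E, G.
C has just one choice, so C = 4. So G can't be 4.
G has just one choice, so G = 1. So D can't be 1.
D has just one choice, so D = 2. Remove 2 from E, F.
That leaves E = 3. Remove 3 from F.
F must be 6 (only option left).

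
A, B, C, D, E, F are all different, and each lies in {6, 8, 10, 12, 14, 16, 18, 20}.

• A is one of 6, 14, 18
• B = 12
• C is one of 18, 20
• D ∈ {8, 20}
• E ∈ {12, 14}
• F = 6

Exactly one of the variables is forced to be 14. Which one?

E

B has just one choice, so B = 12. Eliminate 12 elsewhere: E.
So 14 goes to E.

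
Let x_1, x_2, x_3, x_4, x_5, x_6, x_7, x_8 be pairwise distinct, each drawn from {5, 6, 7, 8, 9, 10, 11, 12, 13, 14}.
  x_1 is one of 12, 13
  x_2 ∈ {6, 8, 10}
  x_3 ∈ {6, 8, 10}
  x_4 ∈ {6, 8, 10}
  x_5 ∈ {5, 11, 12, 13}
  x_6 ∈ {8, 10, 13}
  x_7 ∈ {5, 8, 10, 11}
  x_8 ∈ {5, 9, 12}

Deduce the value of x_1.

The 8 variables draw from only 8 values {5, 6, 8, 9, 10, 11, 12, 13}, so each is used; only x_8 can be 9, hence x_8 = 9.
The 3 variables x_2, x_3, x_4 are confined to {6, 8, 10}, which locks those values in; drop them from x_6, x_7.
x_6 must be 13 (only option left). Strike 13 from x_1, x_5.
So x_1 = 12.

12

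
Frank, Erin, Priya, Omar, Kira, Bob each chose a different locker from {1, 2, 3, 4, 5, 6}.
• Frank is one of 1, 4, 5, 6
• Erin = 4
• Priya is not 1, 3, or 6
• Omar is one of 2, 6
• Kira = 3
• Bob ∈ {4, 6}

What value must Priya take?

5

Erin's domain is down to {4}, so Erin = 4. Remove 4 from Frank, Priya, Bob.
Kira's domain is down to {3}, so Kira = 3.
That leaves Bob = 6. Remove 6 from Frank, Omar.
That leaves Omar = 2. Remove 2 from Priya.
So Priya = 5.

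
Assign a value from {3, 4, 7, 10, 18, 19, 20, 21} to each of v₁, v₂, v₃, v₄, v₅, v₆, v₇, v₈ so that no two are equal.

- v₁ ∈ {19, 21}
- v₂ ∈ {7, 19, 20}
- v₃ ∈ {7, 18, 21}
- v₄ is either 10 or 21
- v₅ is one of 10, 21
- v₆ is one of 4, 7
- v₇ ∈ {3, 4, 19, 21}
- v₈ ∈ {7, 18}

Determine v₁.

19

The 8 variables together cover exactly {3, 4, 7, 10, 18, 19, 20, 21} — 8 values for 8 variables — and 3 appears only in v₇'s list, so v₇ = 3.
The 7 still-open variables draw from only 7 values {4, 7, 10, 18, 19, 20, 21}, so each is used; only v₆ can be 4, hence v₆ = 4.
The 6 still-open variables draw from only 6 values {7, 10, 18, 19, 20, 21}, so each is used; only v₂ can be 20, hence v₂ = 20.
Among the 5 still-open variables, 19 fits only v₁ (and all 5 values in {7, 10, 18, 19, 21} must be used), so v₁ = 19.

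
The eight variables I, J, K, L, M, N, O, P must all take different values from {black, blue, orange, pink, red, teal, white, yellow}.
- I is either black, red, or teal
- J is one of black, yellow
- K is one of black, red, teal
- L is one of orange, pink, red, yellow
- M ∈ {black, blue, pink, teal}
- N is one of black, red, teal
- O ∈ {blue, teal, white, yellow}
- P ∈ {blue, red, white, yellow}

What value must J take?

Among the 8 variables, orange fits only L (and all 8 values in {black, blue, orange, pink, red, teal, white, yellow} must be used), so L = orange.
The 7 still-open variables together cover exactly {black, blue, pink, red, teal, white, yellow} — 7 values for 7 variables — and pink appears only in M's list, so M = pink.
The 3 variables I, K, N are confined to {black, red, teal}, which locks those values in; drop them from J, O, P.
So J = yellow.

yellow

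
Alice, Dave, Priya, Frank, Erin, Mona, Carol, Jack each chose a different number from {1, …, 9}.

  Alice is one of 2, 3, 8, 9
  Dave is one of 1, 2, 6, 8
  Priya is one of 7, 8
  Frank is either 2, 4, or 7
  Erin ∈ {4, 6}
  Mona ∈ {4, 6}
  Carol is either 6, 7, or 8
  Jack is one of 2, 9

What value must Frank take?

2

The 8 variables together cover exactly {1, 2, 3, 4, 6, 7, 8, 9} — 8 values for 8 variables — and 1 appears only in Dave's list, so Dave = 1.
The 7 still-open variables together cover exactly {2, 3, 4, 6, 7, 8, 9} — 7 values for 7 variables — and 3 appears only in Alice's list, so Alice = 3.
Among the 6 still-open variables, 9 fits only Jack (and all 6 values in {2, 4, 6, 7, 8, 9} must be used), so Jack = 9.
The 5 still-open variables together cover exactly {2, 4, 6, 7, 8} — 5 values for 5 variables — and 2 appears only in Frank's list, so Frank = 2.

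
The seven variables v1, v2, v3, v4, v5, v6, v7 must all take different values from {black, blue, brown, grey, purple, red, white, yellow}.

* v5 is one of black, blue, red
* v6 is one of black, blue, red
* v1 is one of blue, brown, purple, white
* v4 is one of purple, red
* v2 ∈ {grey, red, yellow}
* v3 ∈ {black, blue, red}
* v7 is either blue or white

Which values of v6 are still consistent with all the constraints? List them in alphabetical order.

black, blue, red

v3, v5, v6 between them cover only {black, blue, red} — a naked triple. Remove those values from v1, v2, v4, v7.
That leaves v4 = purple. Eliminate purple elsewhere: v1.
v7 must be white (only option left). So v1 can't be white.
v1 has just one choice, so v1 = brown.
No further eliminations apply; v6 can still be any of black, blue, red.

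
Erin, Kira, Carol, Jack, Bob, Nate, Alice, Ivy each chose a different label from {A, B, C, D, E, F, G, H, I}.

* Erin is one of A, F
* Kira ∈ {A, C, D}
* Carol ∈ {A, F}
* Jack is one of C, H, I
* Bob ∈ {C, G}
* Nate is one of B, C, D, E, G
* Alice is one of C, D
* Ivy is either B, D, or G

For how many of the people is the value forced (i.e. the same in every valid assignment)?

Erin and Carol share exactly the 2 values {A, F}; by pigeonhole those values go to them, so strike A, F from Kira.
Kira and Alice share exactly the 2 values {C, D}; by pigeonhole those values go to them, so strike C, D from Jack, Bob, Nate, Ivy.
That leaves Bob = G. Eliminate G elsewhere: Nate, Ivy.
Ivy has just one choice, so Ivy = B. Remove B from Nate.
Nate has just one choice, so Nate = E.
Determined: Bob=G, Nate=E, Ivy=B. The other people each still have more than one consistent value. That makes 3.

3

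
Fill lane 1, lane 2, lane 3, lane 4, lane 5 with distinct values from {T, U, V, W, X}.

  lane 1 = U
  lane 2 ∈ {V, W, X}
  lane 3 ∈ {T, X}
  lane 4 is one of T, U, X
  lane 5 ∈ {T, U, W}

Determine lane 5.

W

lane 1 must be U (only option left). So lane 4, lane 5 can't be U.
The 4 still-open variables together cover exactly {T, V, W, X} — 4 values for 4 variables — and V appears only in lane 2's list, so lane 2 = V.
Among the 3 still-open variables, W fits only lane 5 (and all 3 values in {T, W, X} must be used), so lane 5 = W.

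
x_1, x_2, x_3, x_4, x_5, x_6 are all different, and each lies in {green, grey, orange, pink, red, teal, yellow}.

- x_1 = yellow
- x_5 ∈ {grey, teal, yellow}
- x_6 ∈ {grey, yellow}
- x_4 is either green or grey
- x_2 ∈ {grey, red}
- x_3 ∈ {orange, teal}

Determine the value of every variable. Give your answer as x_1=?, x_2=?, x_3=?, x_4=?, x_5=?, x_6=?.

x_1=yellow, x_2=red, x_3=orange, x_4=green, x_5=teal, x_6=grey

x_1 must be yellow (only option left). Eliminate yellow elsewhere: x_5, x_6.
That leaves x_6 = grey. Remove grey from x_2, x_4, x_5.
x_2's domain is down to {red}, so x_2 = red.
x_4 must be green (only option left).
x_5 must be teal (only option left). So x_3 can't be teal.
That leaves x_3 = orange.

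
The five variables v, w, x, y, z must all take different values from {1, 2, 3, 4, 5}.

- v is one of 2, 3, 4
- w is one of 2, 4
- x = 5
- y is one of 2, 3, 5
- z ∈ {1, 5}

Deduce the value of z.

x's domain is down to {5}, so x = 5. So y, z can't be 5.
So z = 1.

1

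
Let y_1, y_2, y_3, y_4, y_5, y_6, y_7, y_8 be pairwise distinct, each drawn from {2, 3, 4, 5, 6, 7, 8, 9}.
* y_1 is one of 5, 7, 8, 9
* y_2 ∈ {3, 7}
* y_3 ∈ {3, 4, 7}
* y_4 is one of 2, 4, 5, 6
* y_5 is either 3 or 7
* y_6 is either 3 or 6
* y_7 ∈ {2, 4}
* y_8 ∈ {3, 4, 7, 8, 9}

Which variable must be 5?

y_4

y_2 and y_5 share exactly the 2 values {3, 7}; by pigeonhole those values go to them, so strike 3, 7 from y_1, y_3, y_6, y_8.
That leaves y_3 = 4. So y_4, y_7, y_8 can't be 4.
y_6's domain is down to {6}, so y_6 = 6. Remove 6 from y_4.
y_7 must be 2 (only option left). So y_4 can't be 2.
So 5 goes to y_4.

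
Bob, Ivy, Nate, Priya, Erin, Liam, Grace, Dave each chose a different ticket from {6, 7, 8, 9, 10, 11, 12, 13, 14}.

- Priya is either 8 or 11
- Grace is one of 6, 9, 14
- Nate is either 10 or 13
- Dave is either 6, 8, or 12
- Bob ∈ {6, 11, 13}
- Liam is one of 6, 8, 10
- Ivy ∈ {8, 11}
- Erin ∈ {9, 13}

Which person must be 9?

Among the 8 variables, 12 fits only Dave (and all 8 values in {6, 8, 9, 10, 11, 12, 13, 14} must be used), so Dave = 12.
The 7 still-open variables together cover exactly {6, 8, 9, 10, 11, 13, 14} — 7 values for 7 variables — and 14 appears only in Grace's list, so Grace = 14.
The 6 still-open variables draw from only 6 values {6, 8, 9, 10, 11, 13}, so each is used; only Erin can be 9, hence Erin = 9.

Erin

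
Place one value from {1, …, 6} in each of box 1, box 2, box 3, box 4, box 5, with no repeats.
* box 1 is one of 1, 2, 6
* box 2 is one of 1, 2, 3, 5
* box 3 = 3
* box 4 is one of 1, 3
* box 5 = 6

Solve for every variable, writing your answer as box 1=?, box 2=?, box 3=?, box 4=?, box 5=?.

box 3's domain is down to {3}, so box 3 = 3. Strike 3 from box 2, box 4.
box 4 must be 1 (only option left). Strike 1 from box 1, box 2.
box 5 must be 6 (only option left). So box 1 can't be 6.
box 1 has just one choice, so box 1 = 2. Remove 2 from box 2.
box 2 must be 5 (only option left).

box 1=2, box 2=5, box 3=3, box 4=1, box 5=6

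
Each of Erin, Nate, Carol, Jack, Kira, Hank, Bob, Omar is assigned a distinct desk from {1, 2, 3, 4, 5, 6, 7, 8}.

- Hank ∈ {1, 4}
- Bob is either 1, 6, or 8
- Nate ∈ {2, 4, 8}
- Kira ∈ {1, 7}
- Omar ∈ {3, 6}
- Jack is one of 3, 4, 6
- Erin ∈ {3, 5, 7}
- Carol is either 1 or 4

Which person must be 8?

Bob

The 8 variables together cover exactly {1, 2, 3, 4, 5, 6, 7, 8} — 8 values for 8 variables — and 2 appears only in Nate's list, so Nate = 2.
The 7 still-open variables together cover exactly {1, 3, 4, 5, 6, 7, 8} — 7 values for 7 variables — and 5 appears only in Erin's list, so Erin = 5.
The 6 still-open variables draw from only 6 values {1, 3, 4, 6, 7, 8}, so each is used; only Kira can be 7, hence Kira = 7.
The 5 still-open variables together cover exactly {1, 3, 4, 6, 8} — 5 values for 5 variables — and 8 appears only in Bob's list, so Bob = 8.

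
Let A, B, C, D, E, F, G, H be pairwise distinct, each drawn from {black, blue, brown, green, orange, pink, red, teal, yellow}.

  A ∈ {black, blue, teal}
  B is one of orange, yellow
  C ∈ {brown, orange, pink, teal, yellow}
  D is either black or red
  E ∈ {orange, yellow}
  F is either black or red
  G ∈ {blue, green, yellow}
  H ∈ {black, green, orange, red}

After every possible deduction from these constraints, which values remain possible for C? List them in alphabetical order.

The 2 variables B and E are confined to {orange, yellow}, which locks those values in; drop them from C, G, H.
D and F share exactly the 2 values {black, red}; by pigeonhole those values go to them, so strike black, red from A, H.
H's domain is down to {green}, so H = green. Remove green from G.
G has just one choice, so G = blue. Strike blue from A.
That leaves A = teal. Remove teal from C.
No further eliminations apply; C can still be any of brown, pink.

brown, pink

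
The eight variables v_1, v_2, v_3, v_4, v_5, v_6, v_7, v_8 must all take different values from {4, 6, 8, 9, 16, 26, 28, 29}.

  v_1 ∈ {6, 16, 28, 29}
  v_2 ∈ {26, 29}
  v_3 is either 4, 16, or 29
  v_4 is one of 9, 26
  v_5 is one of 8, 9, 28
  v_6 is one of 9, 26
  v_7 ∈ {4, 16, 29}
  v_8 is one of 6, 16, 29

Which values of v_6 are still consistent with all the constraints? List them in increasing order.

The 8 variables together cover exactly {4, 6, 8, 9, 16, 26, 28, 29} — 8 values for 8 variables — and 8 appears only in v_5's list, so v_5 = 8.
The 7 still-open variables draw from only 7 values {4, 6, 9, 16, 26, 28, 29}, so each is used; only v_1 can be 28, hence v_1 = 28.
The 6 still-open variables draw from only 6 values {4, 6, 9, 16, 26, 29}, so each is used; only v_8 can be 6, hence v_8 = 6.
v_4 and v_6 between them cover only {9, 26} — a naked pair. Remove those values from v_2.
v_2 must be 29 (only option left). So v_3, v_7 can't be 29.
No further eliminations apply; v_6 can still be any of 9, 26.

9, 26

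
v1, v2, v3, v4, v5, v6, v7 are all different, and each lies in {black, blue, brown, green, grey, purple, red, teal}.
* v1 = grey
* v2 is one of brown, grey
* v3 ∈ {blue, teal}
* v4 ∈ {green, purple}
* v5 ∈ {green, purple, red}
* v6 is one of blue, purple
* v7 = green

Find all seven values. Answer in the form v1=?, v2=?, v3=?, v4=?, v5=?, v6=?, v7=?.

v1=grey, v2=brown, v3=teal, v4=purple, v5=red, v6=blue, v7=green

v1's domain is down to {grey}, so v1 = grey. Strike grey from v2.
v2's domain is down to {brown}, so v2 = brown.
v7 has just one choice, so v7 = green. Eliminate green elsewhere: v4, v5.
v4 has just one choice, so v4 = purple. So v5, v6 can't be purple.
v5 has just one choice, so v5 = red.
v6's domain is down to {blue}, so v6 = blue. Remove blue from v3.
v3 has just one choice, so v3 = teal.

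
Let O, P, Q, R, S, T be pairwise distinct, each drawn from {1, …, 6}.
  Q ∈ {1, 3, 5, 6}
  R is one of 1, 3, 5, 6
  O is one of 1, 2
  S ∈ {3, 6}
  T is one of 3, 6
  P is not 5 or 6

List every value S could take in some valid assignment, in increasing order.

3, 6

Among the 6 variables, 4 fits only P (and all 6 values in {1, 2, 3, 4, 5, 6} must be used), so P = 4.
The 5 still-open variables together cover exactly {1, 2, 3, 5, 6} — 5 values for 5 variables — and 2 appears only in O's list, so O = 2.
S and T share exactly the 2 values {3, 6}; by pigeonhole those values go to them, so strike 3, 6 from Q, R.
No further eliminations apply; S can still be any of 3, 6.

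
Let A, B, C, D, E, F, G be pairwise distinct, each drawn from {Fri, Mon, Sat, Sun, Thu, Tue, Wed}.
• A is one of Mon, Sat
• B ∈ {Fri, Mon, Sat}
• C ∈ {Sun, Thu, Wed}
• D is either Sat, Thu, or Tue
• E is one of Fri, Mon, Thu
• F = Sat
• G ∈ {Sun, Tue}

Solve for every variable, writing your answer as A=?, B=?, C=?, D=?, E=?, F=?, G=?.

F's domain is down to {Sat}, so F = Sat. So A, B, D can't be Sat.
That leaves A = Mon. Eliminate Mon elsewhere: B, E.
B's domain is down to {Fri}, so B = Fri. Eliminate Fri elsewhere: E.
E must be Thu (only option left). Strike Thu from C, D.
D must be Tue (only option left). So G can't be Tue.
G has just one choice, so G = Sun. Remove Sun from C.
That leaves C = Wed.

A=Mon, B=Fri, C=Wed, D=Tue, E=Thu, F=Sat, G=Sun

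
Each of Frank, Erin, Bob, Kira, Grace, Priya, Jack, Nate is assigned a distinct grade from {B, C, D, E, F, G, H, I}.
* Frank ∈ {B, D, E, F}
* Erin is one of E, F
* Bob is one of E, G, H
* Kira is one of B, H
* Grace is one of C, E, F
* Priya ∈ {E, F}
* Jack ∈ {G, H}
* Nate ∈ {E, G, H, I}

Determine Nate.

I

Among the 8 variables, C fits only Grace (and all 8 values in {B, C, D, E, F, G, H, I} must be used), so Grace = C.
The 7 still-open variables draw from only 7 values {B, D, E, F, G, H, I}, so each is used; only Frank can be D, hence Frank = D.
The 6 still-open variables draw from only 6 values {B, E, F, G, H, I}, so each is used; only Kira can be B, hence Kira = B.
The 5 still-open variables together cover exactly {E, F, G, H, I} — 5 values for 5 variables — and I appears only in Nate's list, so Nate = I.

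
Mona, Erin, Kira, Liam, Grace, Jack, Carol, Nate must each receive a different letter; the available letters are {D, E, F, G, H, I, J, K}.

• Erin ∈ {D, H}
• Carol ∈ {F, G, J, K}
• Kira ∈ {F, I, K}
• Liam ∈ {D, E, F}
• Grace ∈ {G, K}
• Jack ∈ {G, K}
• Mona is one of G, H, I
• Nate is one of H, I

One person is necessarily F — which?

Kira

Among the 8 variables, E fits only Liam (and all 8 values in {D, E, F, G, H, I, J, K} must be used), so Liam = E.
The 7 still-open variables draw from only 7 values {D, F, G, H, I, J, K}, so each is used; only Erin can be D, hence Erin = D.
Among the 6 still-open variables, J fits only Carol (and all 6 values in {F, G, H, I, J, K} must be used), so Carol = J.
The 5 still-open variables together cover exactly {F, G, H, I, K} — 5 values for 5 variables — and F appears only in Kira's list, so Kira = F.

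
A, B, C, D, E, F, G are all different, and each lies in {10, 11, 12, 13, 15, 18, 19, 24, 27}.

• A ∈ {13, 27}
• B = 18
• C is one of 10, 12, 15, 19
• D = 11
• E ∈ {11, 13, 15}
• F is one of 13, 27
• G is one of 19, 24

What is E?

B has just one choice, so B = 18.
D has just one choice, so D = 11. Strike 11 from E.
A and F between them cover only {13, 27} — a naked pair. Remove those values from E.
So E = 15.

15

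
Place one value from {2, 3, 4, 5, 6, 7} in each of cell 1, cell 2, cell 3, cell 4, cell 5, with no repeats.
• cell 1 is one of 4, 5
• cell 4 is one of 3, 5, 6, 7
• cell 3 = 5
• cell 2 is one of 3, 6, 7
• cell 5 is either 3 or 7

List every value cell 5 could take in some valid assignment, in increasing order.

3, 7

cell 3 has just one choice, so cell 3 = 5. Eliminate 5 elsewhere: cell 1, cell 4.
cell 1 must be 4 (only option left).
No further eliminations apply; cell 5 can still be any of 3, 7.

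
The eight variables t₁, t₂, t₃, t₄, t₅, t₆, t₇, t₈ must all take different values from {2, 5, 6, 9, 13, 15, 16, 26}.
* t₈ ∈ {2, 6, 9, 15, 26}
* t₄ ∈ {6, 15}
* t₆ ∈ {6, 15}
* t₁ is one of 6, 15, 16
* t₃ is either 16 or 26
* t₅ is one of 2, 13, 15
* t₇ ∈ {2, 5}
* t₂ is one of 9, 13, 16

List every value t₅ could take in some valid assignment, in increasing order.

2, 13

The 8 variables draw from only 8 values {2, 5, 6, 9, 13, 15, 16, 26}, so each is used; only t₇ can be 5, hence t₇ = 5.
t₄ and t₆ share exactly the 2 values {6, 15}; by pigeonhole those values go to them, so strike 6, 15 from t₁, t₅, t₈.
t₁ must be 16 (only option left). So t₂, t₃ can't be 16.
t₃ must be 26 (only option left). Remove 26 from t₈.
No further eliminations apply; t₅ can still be any of 2, 13.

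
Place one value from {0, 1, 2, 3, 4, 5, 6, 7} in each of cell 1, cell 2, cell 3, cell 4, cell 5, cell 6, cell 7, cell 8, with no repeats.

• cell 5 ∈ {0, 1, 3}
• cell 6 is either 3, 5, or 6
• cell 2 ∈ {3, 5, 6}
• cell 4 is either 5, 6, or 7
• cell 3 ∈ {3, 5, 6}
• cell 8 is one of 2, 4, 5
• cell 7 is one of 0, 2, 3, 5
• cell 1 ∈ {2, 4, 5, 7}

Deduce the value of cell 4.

Among the 8 variables, 1 fits only cell 5 (and all 8 values in {0, 1, 2, 3, 4, 5, 6, 7} must be used), so cell 5 = 1.
Among the 7 still-open variables, 0 fits only cell 7 (and all 7 values in {0, 2, 3, 4, 5, 6, 7} must be used), so cell 7 = 0.
cell 2, cell 3, cell 6 share exactly the 3 values {3, 5, 6}; by pigeonhole those values go to them, so strike 3, 5, 6 from cell 1, cell 4, cell 8.
So cell 4 = 7.

7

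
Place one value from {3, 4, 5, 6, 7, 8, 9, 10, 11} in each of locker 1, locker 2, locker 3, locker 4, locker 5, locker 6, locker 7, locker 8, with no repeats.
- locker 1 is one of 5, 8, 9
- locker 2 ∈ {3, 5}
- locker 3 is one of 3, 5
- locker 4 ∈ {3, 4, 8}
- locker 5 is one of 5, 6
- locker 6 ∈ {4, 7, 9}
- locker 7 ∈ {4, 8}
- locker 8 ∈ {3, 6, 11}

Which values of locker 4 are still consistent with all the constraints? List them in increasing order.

The 8 variables together cover exactly {3, 4, 5, 6, 7, 8, 9, 11} — 8 values for 8 variables — and 7 appears only in locker 6's list, so locker 6 = 7.
The 7 still-open variables together cover exactly {3, 4, 5, 6, 8, 9, 11} — 7 values for 7 variables — and 9 appears only in locker 1's list, so locker 1 = 9.
Among the 6 still-open variables, 11 fits only locker 8 (and all 6 values in {3, 4, 5, 6, 8, 11} must be used), so locker 8 = 11.
The 5 still-open variables together cover exactly {3, 4, 5, 6, 8} — 5 values for 5 variables — and 6 appears only in locker 5's list, so locker 5 = 6.
The 2 variables locker 2 and locker 3 are confined to {3, 5}, which locks those values in; drop them from locker 4.
No further eliminations apply; locker 4 can still be any of 4, 8.

4, 8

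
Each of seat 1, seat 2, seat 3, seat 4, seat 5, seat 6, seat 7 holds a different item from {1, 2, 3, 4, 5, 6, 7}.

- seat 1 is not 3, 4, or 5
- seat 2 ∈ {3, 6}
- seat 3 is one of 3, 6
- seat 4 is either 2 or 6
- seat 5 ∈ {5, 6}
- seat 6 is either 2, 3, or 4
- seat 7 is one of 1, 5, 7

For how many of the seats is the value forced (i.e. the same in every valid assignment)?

3

The 7 variables together cover exactly {1, 2, 3, 4, 5, 6, 7} — 7 values for 7 variables — and 4 appears only in seat 6's list, so seat 6 = 4.
seat 2 and seat 3 share exactly the 2 values {3, 6}; by pigeonhole those values go to them, so strike 3, 6 from seat 1, seat 4, seat 5.
seat 4 has just one choice, so seat 4 = 2. Remove 2 from seat 1.
seat 5 must be 5 (only option left). So seat 7 can't be 5.
Determined: seat 4=2, seat 5=5, seat 6=4. The other seats each still have more than one consistent value. That makes 3.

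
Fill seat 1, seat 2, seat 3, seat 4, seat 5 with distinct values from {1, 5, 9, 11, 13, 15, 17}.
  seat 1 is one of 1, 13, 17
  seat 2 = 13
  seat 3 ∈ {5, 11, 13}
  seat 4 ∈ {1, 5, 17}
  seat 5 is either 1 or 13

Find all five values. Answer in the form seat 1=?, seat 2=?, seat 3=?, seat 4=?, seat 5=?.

seat 1=17, seat 2=13, seat 3=11, seat 4=5, seat 5=1

seat 2 must be 13 (only option left). Strike 13 from seat 1, seat 3, seat 5.
That leaves seat 5 = 1. Eliminate 1 elsewhere: seat 1, seat 4.
seat 1 has just one choice, so seat 1 = 17. Eliminate 17 elsewhere: seat 4.
seat 4 must be 5 (only option left). Remove 5 from seat 3.
seat 3's domain is down to {11}, so seat 3 = 11.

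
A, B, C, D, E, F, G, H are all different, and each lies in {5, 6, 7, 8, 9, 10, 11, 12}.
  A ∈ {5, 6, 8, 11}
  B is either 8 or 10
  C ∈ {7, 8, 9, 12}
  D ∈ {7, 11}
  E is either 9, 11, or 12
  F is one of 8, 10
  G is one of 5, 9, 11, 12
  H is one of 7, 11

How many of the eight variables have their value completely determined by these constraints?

The 8 variables together cover exactly {5, 6, 7, 8, 9, 10, 11, 12} — 8 values for 8 variables — and 6 appears only in A's list, so A = 6.
Among the 7 still-open variables, 5 fits only G (and all 7 values in {5, 7, 8, 9, 10, 11, 12} must be used), so G = 5.
B and F share exactly the 2 values {8, 10}; by pigeonhole those values go to them, so strike 8, 10 from C.
D and H between them cover only {7, 11} — a naked pair. Remove those values from C, E.
Determined: A=6, G=5. The other variables each still have more than one consistent value. That makes 2.

2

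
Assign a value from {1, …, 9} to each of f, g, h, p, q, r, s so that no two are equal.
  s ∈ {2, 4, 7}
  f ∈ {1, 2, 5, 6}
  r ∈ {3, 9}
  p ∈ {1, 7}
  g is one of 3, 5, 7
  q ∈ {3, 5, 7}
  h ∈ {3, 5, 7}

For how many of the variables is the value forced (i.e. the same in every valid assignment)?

g, h, q share exactly the 3 values {3, 5, 7}; by pigeonhole those values go to them, so strike 3, 5, 7 from f, p, r, s.
That leaves p = 1. Eliminate 1 elsewhere: f.
r has just one choice, so r = 9.
Determined: p=1, r=9. The other variables each still have more than one consistent value. That makes 2.

2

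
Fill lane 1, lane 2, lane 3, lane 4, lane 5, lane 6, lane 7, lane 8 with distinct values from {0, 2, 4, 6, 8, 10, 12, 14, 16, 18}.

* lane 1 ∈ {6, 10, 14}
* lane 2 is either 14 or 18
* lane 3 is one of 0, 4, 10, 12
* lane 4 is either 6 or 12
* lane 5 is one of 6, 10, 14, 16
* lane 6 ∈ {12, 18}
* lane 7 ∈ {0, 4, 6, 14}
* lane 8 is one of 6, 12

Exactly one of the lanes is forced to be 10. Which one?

The 8 variables draw from only 8 values {0, 4, 6, 10, 12, 14, 16, 18}, so each is used; only lane 5 can be 16, hence lane 5 = 16.
The 2 variables lane 4 and lane 8 are confined to {6, 12}, which locks those values in; drop them from lane 1, lane 3, lane 6, lane 7.
lane 6 has just one choice, so lane 6 = 18. Eliminate 18 elsewhere: lane 2.
lane 2 has just one choice, so lane 2 = 14. So lane 1, lane 7 can't be 14.
So 10 goes to lane 1.

lane 1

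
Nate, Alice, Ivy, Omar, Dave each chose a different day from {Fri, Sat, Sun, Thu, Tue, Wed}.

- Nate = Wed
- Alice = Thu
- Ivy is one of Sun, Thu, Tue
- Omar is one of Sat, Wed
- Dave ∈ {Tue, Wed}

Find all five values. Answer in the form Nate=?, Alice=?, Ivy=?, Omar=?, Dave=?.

Nate's domain is down to {Wed}, so Nate = Wed. Remove Wed from Omar, Dave.
Alice has just one choice, so Alice = Thu. So Ivy can't be Thu.
Omar's domain is down to {Sat}, so Omar = Sat.
Dave must be Tue (only option left). Eliminate Tue elsewhere: Ivy.
Ivy must be Sun (only option left).

Nate=Wed, Alice=Thu, Ivy=Sun, Omar=Sat, Dave=Tue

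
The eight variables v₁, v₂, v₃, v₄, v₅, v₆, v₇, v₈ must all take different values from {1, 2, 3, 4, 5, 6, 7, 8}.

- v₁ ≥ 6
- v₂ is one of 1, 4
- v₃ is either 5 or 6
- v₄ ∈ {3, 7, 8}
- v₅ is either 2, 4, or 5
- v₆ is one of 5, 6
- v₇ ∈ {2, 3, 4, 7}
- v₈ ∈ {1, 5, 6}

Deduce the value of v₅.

2

The 2 variables v₃ and v₆ are confined to {5, 6}, which locks those values in; drop them from v₁, v₅, v₈.
That leaves v₈ = 1. Remove 1 from v₂.
That leaves v₂ = 4. Eliminate 4 elsewhere: v₅, v₇.
So v₅ = 2.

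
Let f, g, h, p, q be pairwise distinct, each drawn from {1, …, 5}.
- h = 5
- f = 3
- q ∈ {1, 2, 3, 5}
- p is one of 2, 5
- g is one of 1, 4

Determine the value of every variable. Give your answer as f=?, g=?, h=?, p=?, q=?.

f's domain is down to {3}, so f = 3. So q can't be 3.
That leaves h = 5. Eliminate 5 elsewhere: p, q.
p's domain is down to {2}, so p = 2. Remove 2 from q.
q's domain is down to {1}, so q = 1. So g can't be 1.
g must be 4 (only option left).

f=3, g=4, h=5, p=2, q=1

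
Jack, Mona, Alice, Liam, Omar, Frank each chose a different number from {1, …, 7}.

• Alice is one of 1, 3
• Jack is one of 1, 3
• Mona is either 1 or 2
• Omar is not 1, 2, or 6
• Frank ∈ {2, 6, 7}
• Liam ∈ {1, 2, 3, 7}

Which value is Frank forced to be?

Jack and Alice between them cover only {1, 3} — a naked pair. Remove those values from Mona, Liam, Omar.
Mona has just one choice, so Mona = 2. Eliminate 2 elsewhere: Liam, Frank.
Liam must be 7 (only option left). Strike 7 from Omar, Frank.
So Frank = 6.

6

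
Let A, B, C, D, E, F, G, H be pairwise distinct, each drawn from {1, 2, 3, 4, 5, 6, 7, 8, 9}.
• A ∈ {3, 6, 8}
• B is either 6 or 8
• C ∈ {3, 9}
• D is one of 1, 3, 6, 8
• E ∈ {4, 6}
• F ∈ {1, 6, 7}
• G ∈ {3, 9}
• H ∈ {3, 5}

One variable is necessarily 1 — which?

D

Among the 8 variables, 4 fits only E (and all 8 values in {1, 3, 4, 5, 6, 7, 8, 9} must be used), so E = 4.
Among the 7 still-open variables, 5 fits only H (and all 7 values in {1, 3, 5, 6, 7, 8, 9} must be used), so H = 5.
The 6 still-open variables together cover exactly {1, 3, 6, 7, 8, 9} — 6 values for 6 variables — and 7 appears only in F's list, so F = 7.
Among the 5 still-open variables, 1 fits only D (and all 5 values in {1, 3, 6, 8, 9} must be used), so D = 1.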